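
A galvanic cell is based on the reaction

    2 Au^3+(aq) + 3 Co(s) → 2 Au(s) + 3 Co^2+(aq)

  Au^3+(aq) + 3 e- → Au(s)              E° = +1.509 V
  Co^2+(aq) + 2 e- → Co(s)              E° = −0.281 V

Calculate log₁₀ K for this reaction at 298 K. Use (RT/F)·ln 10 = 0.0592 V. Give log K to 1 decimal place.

log K = 181.4

The Au³⁺/Au couple is reduced (cathode); E°cell = +1.509 − (−0.281) = +1.790 V with n = 6.
At equilibrium E = 0, so log K = nE°cell / 0.0592 = (6)(+1.790) / 0.0592 = 181.4.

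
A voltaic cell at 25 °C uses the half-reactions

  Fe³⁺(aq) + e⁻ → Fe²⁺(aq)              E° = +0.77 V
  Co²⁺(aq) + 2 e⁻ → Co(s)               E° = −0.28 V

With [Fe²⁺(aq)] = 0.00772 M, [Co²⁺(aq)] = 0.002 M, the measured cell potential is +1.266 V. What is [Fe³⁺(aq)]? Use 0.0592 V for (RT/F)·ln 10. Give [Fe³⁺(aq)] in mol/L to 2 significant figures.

The Fe³⁺/Fe²⁺ couple has the larger reduction potential, so it is the cathode: E°cell = +0.77 − (−0.28) = +1.05 V and n = 2.
Rearranging E = E° − (0.0592/n)·log Q gives log Q = 2(+1.05 − (+1.266))/0.0592 = −7.297.
The balanced reaction is 2 Fe³⁺(aq) + Co(s) → 2 Fe²⁺(aq) + Co²⁺(aq), so Q = ([Fe²⁺(aq)]^2·[Co²⁺(aq)]) / [Fe³⁺(aq)]^2.
Solving for the unknown gives log [Fe³⁺(aq)] = 0.187, so [Fe³⁺(aq)] ≈ 1.5 M.

1.5 M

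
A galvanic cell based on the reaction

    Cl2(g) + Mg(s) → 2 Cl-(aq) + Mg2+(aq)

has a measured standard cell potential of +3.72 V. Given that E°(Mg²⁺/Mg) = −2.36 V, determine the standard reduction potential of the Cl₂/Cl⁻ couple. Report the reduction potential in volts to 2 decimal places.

In the reaction as written the Cl₂/Cl⁻ couple is reduced (cathode) and Mg²⁺/Mg is oxidized (anode), so E°cell = E°(Cl₂/Cl⁻) − E°(Mg²⁺/Mg).
E°(Cl₂/Cl⁻) = E°cell + E°(anode) = +3.72 + (−2.36) = +1.36 V.

+1.36 V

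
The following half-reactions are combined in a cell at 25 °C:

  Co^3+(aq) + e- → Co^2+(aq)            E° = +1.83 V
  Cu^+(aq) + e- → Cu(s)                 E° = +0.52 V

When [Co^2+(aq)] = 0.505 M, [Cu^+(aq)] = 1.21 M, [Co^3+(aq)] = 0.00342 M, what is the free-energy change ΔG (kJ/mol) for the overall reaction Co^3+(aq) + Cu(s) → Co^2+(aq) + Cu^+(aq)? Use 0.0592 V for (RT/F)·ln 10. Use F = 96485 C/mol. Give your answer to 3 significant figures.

E°cell = +1.83 − (+0.52) = +1.31 V; the balanced reaction transfers n = 1 electron.
Q = ([Co^2+(aq)]·[Cu^+(aq)]) / [Co^3+(aq)] = 179, so log Q = 2.252 and E = +1.31 − (0.0592/1)(2.252) = +1.1767 V.
ΔG = −nFE = −(1)(96485)(+1.1767) J/mol = −114 kJ/mol.

−114 kJ/mol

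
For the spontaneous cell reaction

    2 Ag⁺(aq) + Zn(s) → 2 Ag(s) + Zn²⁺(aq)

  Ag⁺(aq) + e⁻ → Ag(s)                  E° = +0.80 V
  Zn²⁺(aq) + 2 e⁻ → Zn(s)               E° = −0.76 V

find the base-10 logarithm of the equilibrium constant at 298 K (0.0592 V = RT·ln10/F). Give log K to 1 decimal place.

log K = 52.7

The Ag⁺/Ag couple is reduced (cathode); E°cell = +0.80 − (−0.76) = +1.56 V with n = 2.
At equilibrium E = 0, so log K = nE°cell / 0.0592 = (2)(+1.56) / 0.0592 = 52.7.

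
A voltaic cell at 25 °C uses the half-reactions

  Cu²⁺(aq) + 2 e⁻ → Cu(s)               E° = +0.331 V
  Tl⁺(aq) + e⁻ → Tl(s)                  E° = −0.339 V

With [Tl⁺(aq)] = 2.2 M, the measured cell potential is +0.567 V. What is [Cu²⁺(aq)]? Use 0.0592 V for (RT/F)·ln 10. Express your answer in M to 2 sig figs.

Cu²⁺/Cu is the cathode (higher E°); E°cell = +0.331 − (−0.339) = +0.670 V with n = 2.
Rearranging E = E° − (0.0592/n)·log Q gives log Q = 2(+0.670 − (+0.567))/0.0592 = 3.480.
For Cu²⁺(aq) + 2 Tl(s) → Cu(s) + 2 Tl⁺(aq), the reaction quotient is Q = [Tl⁺(aq)]^2 / [Cu²⁺(aq)].
Solving for the unknown gives log [Cu²⁺(aq)] = −2.795, so [Cu²⁺(aq)] ≈ 0.0016 M.

0.0016 M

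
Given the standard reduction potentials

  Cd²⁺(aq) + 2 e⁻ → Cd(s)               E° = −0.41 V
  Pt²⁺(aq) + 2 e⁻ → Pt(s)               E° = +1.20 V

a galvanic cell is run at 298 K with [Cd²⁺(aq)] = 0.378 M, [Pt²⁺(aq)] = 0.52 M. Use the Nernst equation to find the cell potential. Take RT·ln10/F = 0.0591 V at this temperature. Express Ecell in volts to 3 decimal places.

Pt²⁺/Pt is reduced (cathode, E° = +1.20 V) and Cd²⁺/Cd is oxidized (anode).
E°cell = E°cat − E°an = +1.20 − (−0.41) = +1.61 V; n = 2.
The balanced reaction is Pt²⁺(aq) + Cd(s) → Pt(s) + Cd²⁺(aq), so Q = [Cd²⁺(aq)] / [Pt²⁺(aq)] = 0.727 and log Q = −0.139.
E = E° − (0.0591/n)·log Q = +1.61 − (0.0591/2)(−0.139) = +1.614 V.

+1.614 V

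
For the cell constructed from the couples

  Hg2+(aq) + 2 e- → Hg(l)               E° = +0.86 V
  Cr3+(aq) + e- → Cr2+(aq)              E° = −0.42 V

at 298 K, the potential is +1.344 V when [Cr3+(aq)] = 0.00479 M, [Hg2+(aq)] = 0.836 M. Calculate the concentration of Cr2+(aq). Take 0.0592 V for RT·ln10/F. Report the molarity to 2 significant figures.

0.063 M

The Hg²⁺/Hg couple has the larger reduction potential, so it is the cathode: E°cell = +0.86 − (−0.42) = +1.28 V and n = 2.
From the Nernst equation, log Q = n(E° − E)/0.0592 = 2·(+1.28 − (+1.344))/0.0592 = −2.162.
For Hg2+(aq) + 2 Cr2+(aq) → Hg(l) + 2 Cr3+(aq), the reaction quotient is Q = [Cr3+(aq)]^2 / ([Hg2+(aq)]·[Cr2+(aq)]^2).
Substituting the known concentrations and solving, log [Cr2+(aq)] = −1.200 and [Cr2+(aq)] = 0.063 M.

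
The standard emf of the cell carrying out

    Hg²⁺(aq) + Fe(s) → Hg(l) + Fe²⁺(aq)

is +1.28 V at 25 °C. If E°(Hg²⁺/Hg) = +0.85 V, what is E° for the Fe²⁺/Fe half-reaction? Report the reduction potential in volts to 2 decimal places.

−0.43 V

In the reaction as written the Hg²⁺/Hg couple is reduced (cathode) and Fe²⁺/Fe is oxidized (anode), so E°cell = E°(Hg²⁺/Hg) − E°(Fe²⁺/Fe).
E°(Fe²⁺/Fe) = E°(cathode) − E°cell = +0.85 − (+1.28) = −0.43 V.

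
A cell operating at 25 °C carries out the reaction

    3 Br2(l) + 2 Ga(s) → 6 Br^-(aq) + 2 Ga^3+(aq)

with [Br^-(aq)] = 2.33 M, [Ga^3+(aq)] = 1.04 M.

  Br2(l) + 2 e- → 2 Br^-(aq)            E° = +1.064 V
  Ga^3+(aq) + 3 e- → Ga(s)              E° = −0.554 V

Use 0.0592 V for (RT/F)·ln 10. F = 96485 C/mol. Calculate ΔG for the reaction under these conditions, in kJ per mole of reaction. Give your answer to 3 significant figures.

−924 kJ/mol

The standard cell potential is +1.064 − (−0.554) = +1.618 V, with n = 6 electrons in the balanced equation.
The reaction quotient is [Br^-(aq)]^6·[Ga^3+(aq)]^2 = 173; by Nernst, E = +1.618 − (0.0592/6)(2.238) = +1.5959 V.
Then ΔG = −nFE = −6 × 96485 × +1.5959 J/mol = −924 kJ/mol.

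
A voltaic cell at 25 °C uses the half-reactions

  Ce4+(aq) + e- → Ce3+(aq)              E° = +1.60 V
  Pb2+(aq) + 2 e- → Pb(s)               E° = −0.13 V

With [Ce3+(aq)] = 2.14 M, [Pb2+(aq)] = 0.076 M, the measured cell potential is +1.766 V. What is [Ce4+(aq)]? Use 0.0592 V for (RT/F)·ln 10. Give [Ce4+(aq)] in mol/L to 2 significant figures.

The Ce⁴⁺/Ce³⁺ couple has the larger reduction potential, so it is the cathode: E°cell = +1.60 − (−0.13) = +1.73 V and n = 2.
Rearranging E = E° − (0.0592/n)·log Q gives log Q = 2(+1.73 − (+1.766))/0.0592 = −1.216.
The balanced reaction is 2 Ce4+(aq) + Pb(s) → 2 Ce3+(aq) + Pb2+(aq), so Q = ([Ce3+(aq)]^2·[Pb2+(aq)]) / [Ce4+(aq)]^2.
Solving for the unknown gives log [Ce4+(aq)] = 0.379, so [Ce4+(aq)] ≈ 2.4 M.

2.4 M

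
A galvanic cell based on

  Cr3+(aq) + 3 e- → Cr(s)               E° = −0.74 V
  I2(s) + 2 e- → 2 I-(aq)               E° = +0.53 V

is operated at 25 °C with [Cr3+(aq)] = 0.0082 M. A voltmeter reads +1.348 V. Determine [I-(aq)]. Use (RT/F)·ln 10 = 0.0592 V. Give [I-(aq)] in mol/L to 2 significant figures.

With I₂/I⁻ at the cathode and Cr³⁺/Cr at the anode, E°cell = +0.53 − (−0.74) = +1.27 V (n = 6).
Since E = E° − (0.0592/n)·log Q, log Q = n(E° − E)/0.0592 = −7.905.
The balanced reaction is 3 I2(s) + 2 Cr(s) → 6 I-(aq) + 2 Cr3+(aq), so Q = [I-(aq)]^6·[Cr3+(aq)]^2.
Isolating [I-(aq)] in Q = 10^{−7.905} yields log [I-(aq)] = −0.622, i.e. 0.24 M.

0.24 M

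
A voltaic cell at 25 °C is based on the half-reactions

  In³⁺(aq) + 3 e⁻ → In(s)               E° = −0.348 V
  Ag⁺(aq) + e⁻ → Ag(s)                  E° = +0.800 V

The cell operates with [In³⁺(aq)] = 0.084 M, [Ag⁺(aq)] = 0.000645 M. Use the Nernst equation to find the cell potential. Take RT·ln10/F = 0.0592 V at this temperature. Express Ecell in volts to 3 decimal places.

+0.980 V

Ag⁺/Ag is reduced (cathode, E° = +0.800 V) and In³⁺/In is oxidized (anode).
E°cell = +0.800 − (−0.348) = +1.148 V, with n = 3 electrons transferred.
For the overall reaction 3 Ag⁺(aq) + In(s) → 3 Ag(s) + In³⁺(aq), Q = [In³⁺(aq)] / [Ag⁺(aq)]^3 = 3.13×10^8, giving log Q = 8.496.
By the Nernst equation, E = +1.148 − (0.0592/3)·(8.496) = +0.980 V.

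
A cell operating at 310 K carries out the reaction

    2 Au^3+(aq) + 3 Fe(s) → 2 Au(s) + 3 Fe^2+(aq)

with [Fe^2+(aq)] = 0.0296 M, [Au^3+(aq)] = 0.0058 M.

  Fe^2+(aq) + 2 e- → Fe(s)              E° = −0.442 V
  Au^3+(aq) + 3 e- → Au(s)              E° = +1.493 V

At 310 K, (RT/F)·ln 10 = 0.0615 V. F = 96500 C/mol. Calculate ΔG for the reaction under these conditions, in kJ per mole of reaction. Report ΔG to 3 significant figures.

E°cell = +1.493 − (−0.442) = +1.935 V; the balanced reaction transfers n = 6 electrons.
Q = [Fe^2+(aq)]^3 / [Au^3+(aq)]^2 = 0.771, so log Q = −0.113 and E = +1.935 − (0.0615/6)(−0.113) = +1.9362 V.
Finally ΔG = −nFE = −(6)(96500 C/mol)(+1.9362 V) = −1120 kJ/mol.

−1120 kJ/mol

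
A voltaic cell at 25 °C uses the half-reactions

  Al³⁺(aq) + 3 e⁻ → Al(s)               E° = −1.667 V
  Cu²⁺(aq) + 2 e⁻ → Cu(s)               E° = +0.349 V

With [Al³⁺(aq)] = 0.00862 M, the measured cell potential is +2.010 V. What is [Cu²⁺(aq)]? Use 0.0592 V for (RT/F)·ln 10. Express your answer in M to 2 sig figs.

0.026 M

The Cu²⁺/Cu couple has the larger reduction potential, so it is the cathode: E°cell = +0.349 − (−1.667) = +2.016 V and n = 6.
Rearranging E = E° − (0.0592/n)·log Q gives log Q = 6(+2.016 − (+2.010))/0.0592 = 0.608.
The balanced reaction is 3 Cu²⁺(aq) + 2 Al(s) → 3 Cu(s) + 2 Al³⁺(aq), so Q = [Al³⁺(aq)]^2 / [Cu²⁺(aq)]^3.
Solving for the unknown gives log [Cu²⁺(aq)] = −1.579, so [Cu²⁺(aq)] ≈ 0.026 M.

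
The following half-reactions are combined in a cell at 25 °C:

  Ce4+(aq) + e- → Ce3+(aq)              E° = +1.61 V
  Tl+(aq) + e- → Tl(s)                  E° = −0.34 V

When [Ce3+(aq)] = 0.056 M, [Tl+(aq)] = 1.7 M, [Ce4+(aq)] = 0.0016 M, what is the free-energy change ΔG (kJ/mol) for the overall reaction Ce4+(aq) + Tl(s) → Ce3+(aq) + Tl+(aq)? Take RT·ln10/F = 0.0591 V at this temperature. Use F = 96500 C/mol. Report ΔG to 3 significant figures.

−178 kJ/mol

With Ce⁴⁺/Ce³⁺ reduced at the cathode, E°cell = +1.61 − (−0.34) = +1.95 V and n = 1.
Here Q = ([Ce3+(aq)]·[Tl+(aq)]) / [Ce4+(aq)] = 59.5 (log Q = 1.775), giving E = +1.95 − (0.0591/1)·(1.775) = +1.8451 V.
ΔG = −nFE = −(1)(96500)(+1.8451) J/mol = −178 kJ/mol.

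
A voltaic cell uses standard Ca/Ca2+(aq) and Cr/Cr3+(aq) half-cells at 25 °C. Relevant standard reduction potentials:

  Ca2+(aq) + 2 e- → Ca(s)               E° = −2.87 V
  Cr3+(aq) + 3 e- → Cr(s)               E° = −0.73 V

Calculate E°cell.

+2.14 V

The Cr³⁺/Cr couple has the higher E°, so Cr ion is reduced (cathode) and Ca is oxidized (anode).
E°cell = E°(cathode) − E°(anode) = −0.73 − (−2.87) = +2.14 V.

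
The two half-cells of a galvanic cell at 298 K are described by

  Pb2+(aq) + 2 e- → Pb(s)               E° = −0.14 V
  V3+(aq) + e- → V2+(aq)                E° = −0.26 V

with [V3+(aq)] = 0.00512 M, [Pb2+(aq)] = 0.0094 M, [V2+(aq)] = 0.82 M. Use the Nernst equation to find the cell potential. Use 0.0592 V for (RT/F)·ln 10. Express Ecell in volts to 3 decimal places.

Pb²⁺/Pb is reduced (cathode, E° = −0.14 V) and V³⁺/V²⁺ is oxidized (anode).
E°cell = E°cat − E°an = −0.14 − (−0.26) = +0.12 V; n = 2.
For the overall reaction Pb2+(aq) + 2 V2+(aq) → Pb(s) + 2 V3+(aq), Q = [V3+(aq)]^2 / ([Pb2+(aq)]·[V2+(aq)]^2) = 0.00415, giving log Q = −2.382.
Applying E = E° − (RT ln10/nF)·log Q gives +0.12 − (0.0592/2)(−2.382) = +0.191 V.

+0.191 V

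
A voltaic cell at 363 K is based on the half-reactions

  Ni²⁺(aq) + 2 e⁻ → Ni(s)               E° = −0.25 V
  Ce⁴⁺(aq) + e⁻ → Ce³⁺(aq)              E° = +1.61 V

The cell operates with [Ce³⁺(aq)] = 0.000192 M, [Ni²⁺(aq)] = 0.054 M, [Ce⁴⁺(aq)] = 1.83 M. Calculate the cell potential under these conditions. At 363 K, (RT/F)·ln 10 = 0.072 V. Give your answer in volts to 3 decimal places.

Since E°(Ce⁴⁺/Ce³⁺) > E°(Ni²⁺/Ni), Ce⁴⁺/Ce³⁺ serves as the cathode.
The standard potential is +1.61 − (−0.25) = +1.86 V and the balanced reaction transfers n = 2 electrons.
The balanced reaction is 2 Ce⁴⁺(aq) + Ni(s) → 2 Ce³⁺(aq) + Ni²⁺(aq), so Q = ([Ce³⁺(aq)]^2·[Ni²⁺(aq)]) / [Ce⁴⁺(aq)]^2 = 5.94×10^−10 and log Q = −9.226.
E = E° − (0.072/n)·log Q = +1.86 − (0.072/2)(−9.226) = +2.192 V.

+2.192 V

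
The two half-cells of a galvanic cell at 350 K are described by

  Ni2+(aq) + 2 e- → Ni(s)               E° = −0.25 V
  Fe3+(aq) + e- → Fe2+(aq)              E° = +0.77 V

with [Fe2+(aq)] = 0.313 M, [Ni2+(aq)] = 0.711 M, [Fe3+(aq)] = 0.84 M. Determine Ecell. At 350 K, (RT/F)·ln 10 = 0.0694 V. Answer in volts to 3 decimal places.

+1.055 V

The Fe³⁺/Fe²⁺ couple has the more positive E°, so it is the cathode; Ni²⁺/Ni is the anode.
E°cell = E°cat − E°an = +0.77 − (−0.25) = +1.02 V; n = 2.
The balanced reaction is 2 Fe3+(aq) + Ni(s) → 2 Fe2+(aq) + Ni2+(aq), so Q = ([Fe2+(aq)]^2·[Ni2+(aq)]) / [Fe3+(aq)]^2 = 0.0987 and log Q = −1.006.
E = E° − (0.0694/n)·log Q = +1.02 − (0.0694/2)(−1.006) = +1.055 V.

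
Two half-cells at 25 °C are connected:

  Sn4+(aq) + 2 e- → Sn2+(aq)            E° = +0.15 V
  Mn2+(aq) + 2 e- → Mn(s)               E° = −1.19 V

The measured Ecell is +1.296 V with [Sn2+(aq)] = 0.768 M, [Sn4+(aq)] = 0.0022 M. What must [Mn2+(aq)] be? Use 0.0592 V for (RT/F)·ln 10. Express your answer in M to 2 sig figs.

0.088 M

The Sn⁴⁺/Sn²⁺ couple has the larger reduction potential, so it is the cathode: E°cell = +0.15 − (−1.19) = +1.34 V and n = 2.
From the Nernst equation, log Q = n(E° − E)/0.0592 = 2·(+1.34 − (+1.296))/0.0592 = 1.486.
For Sn4+(aq) + Mn(s) → Sn2+(aq) + Mn2+(aq), the reaction quotient is Q = ([Sn2+(aq)]·[Mn2+(aq)]) / [Sn4+(aq)].
Solving for the unknown gives log [Mn2+(aq)] = −1.057, so [Mn2+(aq)] ≈ 0.088 M.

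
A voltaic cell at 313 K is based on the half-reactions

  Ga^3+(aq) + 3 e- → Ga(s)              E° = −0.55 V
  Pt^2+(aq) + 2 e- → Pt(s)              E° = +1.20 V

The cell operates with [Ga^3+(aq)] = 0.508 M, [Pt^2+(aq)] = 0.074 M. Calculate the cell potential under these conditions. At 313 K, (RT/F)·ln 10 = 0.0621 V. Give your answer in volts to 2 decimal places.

Pt²⁺/Pt is reduced (cathode, E° = +1.20 V) and Ga³⁺/Ga is oxidized (anode).
E°cell = +1.20 − (−0.55) = +1.75 V, with n = 6 electrons transferred.
Balancing gives 3 Pt^2+(aq) + 2 Ga(s) → 3 Pt(s) + 2 Ga^3+(aq); hence Q = [Ga^3+(aq)]^2 / [Pt^2+(aq)]^3 = 637 (log Q = 2.804).
By the Nernst equation, E = +1.75 − (0.0621/6)·(2.804) = +1.72 V.

+1.72 V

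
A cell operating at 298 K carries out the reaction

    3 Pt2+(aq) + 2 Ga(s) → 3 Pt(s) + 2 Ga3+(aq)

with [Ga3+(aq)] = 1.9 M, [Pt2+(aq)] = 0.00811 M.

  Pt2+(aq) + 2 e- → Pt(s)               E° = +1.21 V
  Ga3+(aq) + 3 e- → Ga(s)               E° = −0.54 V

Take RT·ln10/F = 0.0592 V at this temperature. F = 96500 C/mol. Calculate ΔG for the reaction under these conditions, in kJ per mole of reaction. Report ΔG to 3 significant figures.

E°cell = +1.21 − (−0.54) = +1.75 V; the balanced reaction transfers n = 6 electrons.
Here Q = [Ga3+(aq)]^2 / [Pt2+(aq)]^3 = 6.77×10^6 (log Q = 6.830), giving E = +1.75 − (0.0592/6)·(6.830) = +1.6826 V.
Finally ΔG = −nFE = −(6)(96500 C/mol)(+1.6826 V) = −974 kJ/mol.

−974 kJ/mol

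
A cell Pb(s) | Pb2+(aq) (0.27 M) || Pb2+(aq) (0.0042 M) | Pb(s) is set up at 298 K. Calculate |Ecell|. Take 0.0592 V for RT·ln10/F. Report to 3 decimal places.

For a concentration cell E°cell = 0, since both electrodes use the same couple.
The compartment with the higher Pb2+(aq) concentration (0.27 M) acts as the cathode; ions are reduced there and produced at the dilute (0.0042 M) anode.
With n = 2, Ecell = −(0.0592/2)·log([dilute]/[conc]) = −(0.0592/2)·log(0.0042/0.27) = +0.054 V.

0.054 V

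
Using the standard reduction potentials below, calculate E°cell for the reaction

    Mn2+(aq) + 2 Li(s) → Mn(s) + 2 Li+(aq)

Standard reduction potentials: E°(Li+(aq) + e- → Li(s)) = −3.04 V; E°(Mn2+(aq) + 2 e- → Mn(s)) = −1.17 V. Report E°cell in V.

+1.87 V

In the reaction as written, Mn2+(aq) is reduced (cathode) and Li+(aq) is produced by oxidation at the anode.
E°cell = E°(cathode) − E°(anode) = −1.17 − (−3.04) = +1.87 V.
The positive value indicates the reaction is spontaneous as written.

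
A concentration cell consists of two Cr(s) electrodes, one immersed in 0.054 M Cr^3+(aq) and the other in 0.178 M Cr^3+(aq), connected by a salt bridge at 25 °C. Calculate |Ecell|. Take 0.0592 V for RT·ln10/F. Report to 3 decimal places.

For a concentration cell E°cell = 0, since both electrodes use the same couple.
The compartment with the higher Cr^3+(aq) concentration (0.178 M) acts as the cathode; ions are reduced there and produced at the dilute (0.054 M) anode.
With n = 3, Ecell = −(0.0592/3)·log([dilute]/[conc]) = −(0.0592/3)·log(0.054/0.178) = +0.010 V.

0.010 V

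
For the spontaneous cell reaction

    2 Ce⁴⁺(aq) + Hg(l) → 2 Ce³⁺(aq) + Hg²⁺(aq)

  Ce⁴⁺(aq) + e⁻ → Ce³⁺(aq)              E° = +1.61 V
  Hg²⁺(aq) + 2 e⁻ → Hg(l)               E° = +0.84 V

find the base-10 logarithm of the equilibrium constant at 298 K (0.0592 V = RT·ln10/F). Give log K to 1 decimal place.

The Ce⁴⁺/Ce³⁺ couple is reduced (cathode); E°cell = +1.61 − (+0.84) = +0.77 V with n = 2.
At equilibrium E = 0, so log K = nE°cell / 0.0592 = (2)(+0.77) / 0.0592 = 26.0.

log K = 26.0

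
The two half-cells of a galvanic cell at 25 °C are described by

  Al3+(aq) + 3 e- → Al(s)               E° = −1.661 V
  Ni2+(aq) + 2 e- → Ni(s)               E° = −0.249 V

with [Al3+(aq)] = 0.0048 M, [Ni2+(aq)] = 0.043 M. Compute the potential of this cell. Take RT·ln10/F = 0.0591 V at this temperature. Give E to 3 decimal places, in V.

+1.417 V

Since E°(Ni²⁺/Ni) > E°(Al³⁺/Al), Ni²⁺/Ni serves as the cathode.
E°cell = E°cat − E°an = −0.249 − (−1.661) = +1.412 V; n = 6.
Balancing gives 3 Ni2+(aq) + 2 Al(s) → 3 Ni(s) + 2 Al3+(aq); hence Q = [Al3+(aq)]^2 / [Ni2+(aq)]^3 = 0.29 (log Q = −0.538).
E = E° − (0.0591/n)·log Q = +1.412 − (0.0591/6)(−0.538) = +1.417 V.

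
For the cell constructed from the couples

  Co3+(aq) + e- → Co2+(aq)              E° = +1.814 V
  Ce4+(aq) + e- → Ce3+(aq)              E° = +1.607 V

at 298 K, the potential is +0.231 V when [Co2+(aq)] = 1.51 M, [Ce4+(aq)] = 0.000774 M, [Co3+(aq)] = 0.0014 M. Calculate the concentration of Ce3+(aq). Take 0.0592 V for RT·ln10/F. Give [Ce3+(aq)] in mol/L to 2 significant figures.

2.1 M

The Co³⁺/Co²⁺ couple has the larger reduction potential, so it is the cathode: E°cell = +1.814 − (+1.607) = +0.207 V and n = 1.
From the Nernst equation, log Q = n(E° − E)/0.0592 = 1·(+0.207 − (+0.231))/0.0592 = −0.405.
The balanced reaction is Co3+(aq) + Ce3+(aq) → Co2+(aq) + Ce4+(aq), so Q = ([Co2+(aq)]·[Ce4+(aq)]) / ([Co3+(aq)]·[Ce3+(aq)]).
Isolating [Ce3+(aq)] in Q = 10^{−0.405} yields log [Ce3+(aq)] = 0.327, i.e. 2.1 M.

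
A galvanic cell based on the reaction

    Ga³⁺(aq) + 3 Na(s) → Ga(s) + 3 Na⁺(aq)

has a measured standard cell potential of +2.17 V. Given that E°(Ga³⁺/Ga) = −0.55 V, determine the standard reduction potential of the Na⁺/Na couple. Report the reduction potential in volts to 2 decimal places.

−2.72 V

In the reaction as written the Ga³⁺/Ga couple is reduced (cathode) and Na⁺/Na is oxidized (anode), so E°cell = E°(Ga³⁺/Ga) − E°(Na⁺/Na).
E°(Na⁺/Na) = E°(cathode) − E°cell = −0.55 − (+2.17) = −2.72 V.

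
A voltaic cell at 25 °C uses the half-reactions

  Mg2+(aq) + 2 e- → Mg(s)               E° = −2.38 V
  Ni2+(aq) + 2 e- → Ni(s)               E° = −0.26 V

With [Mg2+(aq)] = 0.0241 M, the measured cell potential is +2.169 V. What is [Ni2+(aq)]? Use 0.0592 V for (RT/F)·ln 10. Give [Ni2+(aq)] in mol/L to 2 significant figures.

1.1 M

With Ni²⁺/Ni at the cathode and Mg²⁺/Mg at the anode, E°cell = −0.26 − (−2.38) = +2.12 V (n = 2).
Rearranging E = E° − (0.0592/n)·log Q gives log Q = 2(+2.12 − (+2.169))/0.0592 = −1.655.
For Ni2+(aq) + Mg(s) → Ni(s) + Mg2+(aq), the reaction quotient is Q = [Mg2+(aq)] / [Ni2+(aq)].
Solving for the unknown gives log [Ni2+(aq)] = 0.037, so [Ni2+(aq)] ≈ 1.1 M.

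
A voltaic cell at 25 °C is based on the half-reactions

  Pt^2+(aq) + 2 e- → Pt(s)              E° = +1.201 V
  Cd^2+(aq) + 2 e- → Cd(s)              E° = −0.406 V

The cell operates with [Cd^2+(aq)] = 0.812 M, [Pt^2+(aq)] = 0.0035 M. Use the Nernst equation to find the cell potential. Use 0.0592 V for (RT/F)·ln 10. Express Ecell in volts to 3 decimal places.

+1.537 V

Pt²⁺/Pt is reduced (cathode, E° = +1.201 V) and Cd²⁺/Cd is oxidized (anode).
E°cell = +1.201 − (−0.406) = +1.607 V, with n = 2 electrons transferred.
For the overall reaction Pt^2+(aq) + Cd(s) → Pt(s) + Cd^2+(aq), Q = [Cd^2+(aq)] / [Pt^2+(aq)] = 232, giving log Q = 2.365.
Applying E = E° − (RT ln10/nF)·log Q gives +1.607 − (0.0592/2)(2.365) = +1.537 V.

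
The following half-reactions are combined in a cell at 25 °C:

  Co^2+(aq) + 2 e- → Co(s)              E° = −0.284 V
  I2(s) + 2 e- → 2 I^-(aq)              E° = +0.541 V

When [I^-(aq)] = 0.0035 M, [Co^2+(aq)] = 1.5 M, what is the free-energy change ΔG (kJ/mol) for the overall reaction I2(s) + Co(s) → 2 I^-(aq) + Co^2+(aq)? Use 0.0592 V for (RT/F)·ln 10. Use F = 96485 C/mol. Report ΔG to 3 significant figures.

−186 kJ/mol

With I₂/I⁻ reduced at the cathode, E°cell = +0.541 − (−0.284) = +0.825 V and n = 2.
Here Q = [I^-(aq)]^2·[Co^2+(aq)] = 1.84×10^−5 (log Q = −4.736), giving E = +0.825 − (0.0592/2)·(−4.736) = +0.9652 V.
Then ΔG = −nFE = −2 × 96485 × +0.9652 J/mol = −186 kJ/mol.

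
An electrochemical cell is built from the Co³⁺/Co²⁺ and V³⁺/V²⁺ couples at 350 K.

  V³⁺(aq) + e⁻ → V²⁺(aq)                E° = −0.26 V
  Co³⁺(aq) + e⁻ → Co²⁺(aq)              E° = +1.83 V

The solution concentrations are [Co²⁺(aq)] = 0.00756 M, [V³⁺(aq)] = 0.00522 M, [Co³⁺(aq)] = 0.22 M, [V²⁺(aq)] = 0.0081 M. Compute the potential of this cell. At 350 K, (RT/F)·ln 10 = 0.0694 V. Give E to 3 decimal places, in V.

+2.205 V

The Co³⁺/Co²⁺ couple has the more positive E°, so it is the cathode; V³⁺/V²⁺ is the anode.
The standard potential is +1.83 − (−0.26) = +2.09 V and the balanced reaction transfers n = 1 electron.
The balanced reaction is Co³⁺(aq) + V²⁺(aq) → Co²⁺(aq) + V³⁺(aq), so Q = ([Co²⁺(aq)]·[V³⁺(aq)]) / ([Co³⁺(aq)]·[V²⁺(aq)]) = 0.0221 and log Q = −1.655.
Applying E = E° − (RT ln10/nF)·log Q gives +2.09 − (0.0694/1)(−1.655) = +2.205 V.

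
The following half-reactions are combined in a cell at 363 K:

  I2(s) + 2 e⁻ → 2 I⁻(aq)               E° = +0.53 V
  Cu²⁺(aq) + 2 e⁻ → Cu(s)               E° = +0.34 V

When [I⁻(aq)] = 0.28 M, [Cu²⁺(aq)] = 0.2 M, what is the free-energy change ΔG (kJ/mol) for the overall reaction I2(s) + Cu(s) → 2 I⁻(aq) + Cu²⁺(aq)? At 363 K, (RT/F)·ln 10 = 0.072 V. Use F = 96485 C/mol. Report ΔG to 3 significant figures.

The standard cell potential is +0.53 − (+0.34) = +0.19 V, with n = 2 electrons in the balanced equation.
Q = [I⁻(aq)]^2·[Cu²⁺(aq)] = 0.0157, so log Q = −1.805 and E = +0.19 − (0.072/2)(−1.805) = +0.2550 V.
Then ΔG = −nFE = −2 × 96485 × +0.2550 J/mol = −49.2 kJ/mol.

−49.2 kJ/mol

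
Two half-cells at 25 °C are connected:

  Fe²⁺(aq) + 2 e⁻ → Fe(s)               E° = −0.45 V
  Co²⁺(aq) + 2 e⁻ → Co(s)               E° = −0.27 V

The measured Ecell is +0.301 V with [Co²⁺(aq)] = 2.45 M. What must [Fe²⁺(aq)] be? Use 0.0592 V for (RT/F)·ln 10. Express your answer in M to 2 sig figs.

0.00020 M

With Co²⁺/Co at the cathode and Fe²⁺/Fe at the anode, E°cell = −0.27 − (−0.45) = +0.18 V (n = 2).
Since E = E° − (0.0592/n)·log Q, log Q = n(E° − E)/0.0592 = −4.088.
Balancing electrons gives Co²⁺(aq) + Fe(s) → Co(s) + Fe²⁺(aq); thus Q = [Fe²⁺(aq)] / [Co²⁺(aq)].
Isolating [Fe²⁺(aq)] in Q = 10^{−4.088} yields log [Fe²⁺(aq)] = −3.699, i.e. 0.00020 M.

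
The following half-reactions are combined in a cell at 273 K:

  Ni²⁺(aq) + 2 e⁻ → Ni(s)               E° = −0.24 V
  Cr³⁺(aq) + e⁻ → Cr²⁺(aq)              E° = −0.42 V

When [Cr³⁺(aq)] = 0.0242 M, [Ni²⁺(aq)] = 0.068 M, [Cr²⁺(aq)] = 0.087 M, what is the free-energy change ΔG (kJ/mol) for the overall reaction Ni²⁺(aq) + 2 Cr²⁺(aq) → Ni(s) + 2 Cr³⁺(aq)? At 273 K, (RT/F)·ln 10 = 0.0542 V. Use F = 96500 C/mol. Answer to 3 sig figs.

−34.5 kJ/mol

With Ni²⁺/Ni reduced at the cathode, E°cell = −0.24 − (−0.42) = +0.18 V and n = 2.
Here Q = [Cr³⁺(aq)]^2 / ([Ni²⁺(aq)]·[Cr²⁺(aq)]^2) = 1.14 (log Q = 0.056), giving E = +0.18 − (0.0542/2)·(0.056) = +0.1785 V.
ΔG = −nFE = −(2)(96500)(+0.1785) J/mol = −34.5 kJ/mol.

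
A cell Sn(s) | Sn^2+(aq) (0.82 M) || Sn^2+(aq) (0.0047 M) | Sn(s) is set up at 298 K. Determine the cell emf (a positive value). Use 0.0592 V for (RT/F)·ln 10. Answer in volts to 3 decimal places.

For a concentration cell E°cell = 0, since both electrodes use the same couple.
The compartment with the higher Sn^2+(aq) concentration (0.82 M) acts as the cathode; ions are reduced there and produced at the dilute (0.0047 M) anode.
With n = 2, Ecell = −(0.0592/2)·log([dilute]/[conc]) = −(0.0592/2)·log(0.0047/0.82) = +0.066 V.

0.066 V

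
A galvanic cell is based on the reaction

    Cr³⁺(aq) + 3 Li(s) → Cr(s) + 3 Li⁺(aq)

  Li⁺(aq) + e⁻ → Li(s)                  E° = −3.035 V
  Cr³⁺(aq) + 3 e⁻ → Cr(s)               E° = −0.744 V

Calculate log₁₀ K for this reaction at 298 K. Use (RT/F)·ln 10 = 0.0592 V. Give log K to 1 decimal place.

log K = 116.1

The Cr³⁺/Cr couple is reduced (cathode); E°cell = −0.744 − (−3.035) = +2.291 V with n = 3.
At equilibrium E = 0, so log K = nE°cell / 0.0592 = (3)(+2.291) / 0.0592 = 116.1.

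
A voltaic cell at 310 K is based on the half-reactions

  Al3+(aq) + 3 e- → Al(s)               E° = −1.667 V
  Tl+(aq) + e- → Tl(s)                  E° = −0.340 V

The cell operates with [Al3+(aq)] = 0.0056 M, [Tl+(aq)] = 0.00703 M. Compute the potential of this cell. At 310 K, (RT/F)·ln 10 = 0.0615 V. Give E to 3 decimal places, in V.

Since E°(Tl⁺/Tl) > E°(Al³⁺/Al), Tl⁺/Tl serves as the cathode.
E°cell = E°cat − E°an = −0.340 − (−1.667) = +1.327 V; n = 3.
The balanced reaction is 3 Tl+(aq) + Al(s) → 3 Tl(s) + Al3+(aq), so Q = [Al3+(aq)] / [Tl+(aq)]^3 = 1.61×10^4 and log Q = 4.207.
Applying E = E° − (RT ln10/nF)·log Q gives +1.327 − (0.0615/3)(4.207) = +1.241 V.

+1.241 V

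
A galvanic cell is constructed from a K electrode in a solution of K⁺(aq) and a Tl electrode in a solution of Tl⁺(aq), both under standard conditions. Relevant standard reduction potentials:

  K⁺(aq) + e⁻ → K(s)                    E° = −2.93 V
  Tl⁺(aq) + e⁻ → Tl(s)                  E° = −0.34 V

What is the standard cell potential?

+2.59 V

The Tl⁺/Tl couple has the higher E°, so Tl ion is reduced (cathode) and K is oxidized (anode).
E°cell = E°(cathode) − E°(anode) = −0.34 − (−2.93) = +2.59 V.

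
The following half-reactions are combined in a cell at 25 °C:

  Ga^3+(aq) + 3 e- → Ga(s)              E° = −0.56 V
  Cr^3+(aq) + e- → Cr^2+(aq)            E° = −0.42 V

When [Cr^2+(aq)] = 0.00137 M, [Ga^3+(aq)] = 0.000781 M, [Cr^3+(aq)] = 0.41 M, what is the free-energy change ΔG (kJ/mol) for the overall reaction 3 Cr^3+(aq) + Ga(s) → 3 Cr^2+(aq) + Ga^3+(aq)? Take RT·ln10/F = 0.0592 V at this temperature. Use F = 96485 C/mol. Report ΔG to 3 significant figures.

E°cell = −0.42 − (−0.56) = +0.14 V; the balanced reaction transfers n = 3 electrons.
Q = ([Cr^2+(aq)]^3·[Ga^3+(aq)]) / [Cr^3+(aq)]^3 = 2.91×10^−11, so log Q = −10.536 and E = +0.14 − (0.0592/3)(−10.536) = +0.3479 V.
Then ΔG = −nFE = −3 × 96485 × +0.3479 J/mol = −101 kJ/mol.

−101 kJ/mol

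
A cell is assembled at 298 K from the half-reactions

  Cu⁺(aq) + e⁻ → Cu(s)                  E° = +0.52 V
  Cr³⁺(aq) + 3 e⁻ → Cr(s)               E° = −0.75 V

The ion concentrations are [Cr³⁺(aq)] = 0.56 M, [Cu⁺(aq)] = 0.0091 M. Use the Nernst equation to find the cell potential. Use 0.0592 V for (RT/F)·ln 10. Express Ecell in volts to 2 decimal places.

Since E°(Cu⁺/Cu) > E°(Cr³⁺/Cr), Cu⁺/Cu serves as the cathode.
E°cell = E°cat − E°an = +0.52 − (−0.75) = +1.27 V; n = 3.
Balancing gives 3 Cu⁺(aq) + Cr(s) → 3 Cu(s) + Cr³⁺(aq); hence Q = [Cr³⁺(aq)] / [Cu⁺(aq)]^3 = 7.43×10^5 (log Q = 5.871).
By the Nernst equation, E = +1.27 − (0.0592/3)·(5.871) = +1.15 V.

+1.15 V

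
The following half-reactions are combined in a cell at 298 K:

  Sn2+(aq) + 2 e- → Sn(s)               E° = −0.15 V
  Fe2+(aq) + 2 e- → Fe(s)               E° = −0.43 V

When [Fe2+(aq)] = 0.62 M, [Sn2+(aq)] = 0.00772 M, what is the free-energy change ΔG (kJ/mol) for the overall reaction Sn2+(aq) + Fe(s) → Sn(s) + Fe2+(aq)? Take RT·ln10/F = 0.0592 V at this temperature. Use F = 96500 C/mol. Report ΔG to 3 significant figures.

With Sn²⁺/Sn reduced at the cathode, E°cell = −0.15 − (−0.43) = +0.28 V and n = 2.
Here Q = [Fe2+(aq)] / [Sn2+(aq)] = 80.3 (log Q = 1.905), giving E = +0.28 − (0.0592/2)·(1.905) = +0.2236 V.
Finally ΔG = −nFE = −(2)(96500 C/mol)(+0.2236 V) = −43.2 kJ/mol.

−43.2 kJ/mol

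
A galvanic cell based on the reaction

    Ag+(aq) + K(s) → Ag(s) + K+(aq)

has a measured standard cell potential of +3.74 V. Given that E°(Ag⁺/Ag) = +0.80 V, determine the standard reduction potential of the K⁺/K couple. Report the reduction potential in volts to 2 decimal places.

In the reaction as written the Ag⁺/Ag couple is reduced (cathode) and K⁺/K is oxidized (anode), so E°cell = E°(Ag⁺/Ag) − E°(K⁺/K).
E°(K⁺/K) = E°(cathode) − E°cell = +0.80 − (+3.74) = −2.94 V.

−2.94 V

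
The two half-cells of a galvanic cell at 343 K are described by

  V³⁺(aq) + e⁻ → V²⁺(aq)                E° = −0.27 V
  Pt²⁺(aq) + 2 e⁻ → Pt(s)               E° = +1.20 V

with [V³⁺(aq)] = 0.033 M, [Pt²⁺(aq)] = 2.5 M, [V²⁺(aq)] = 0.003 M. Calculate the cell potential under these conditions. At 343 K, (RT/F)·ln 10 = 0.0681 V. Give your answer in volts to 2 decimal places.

The Pt²⁺/Pt couple has the more positive E°, so it is the cathode; V³⁺/V²⁺ is the anode.
E°cell = E°cat − E°an = +1.20 − (−0.27) = +1.47 V; n = 2.
For the overall reaction Pt²⁺(aq) + 2 V²⁺(aq) → Pt(s) + 2 V³⁺(aq), Q = [V³⁺(aq)]^2 / ([Pt²⁺(aq)]·[V²⁺(aq)]^2) = 48.4, giving log Q = 1.685.
E = E° − (0.0681/n)·log Q = +1.47 − (0.0681/2)(1.685) = +1.41 V.

+1.41 V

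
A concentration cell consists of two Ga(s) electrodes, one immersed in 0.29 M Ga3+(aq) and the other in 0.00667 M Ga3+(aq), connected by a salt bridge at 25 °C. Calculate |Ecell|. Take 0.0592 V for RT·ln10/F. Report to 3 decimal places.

For a concentration cell E°cell = 0, since both electrodes use the same couple.
The compartment with the higher Ga3+(aq) concentration (0.29 M) acts as the cathode; ions are reduced there and produced at the dilute (0.00667 M) anode.
With n = 3, Ecell = −(0.0592/3)·log([dilute]/[conc]) = −(0.0592/3)·log(0.00667/0.29) = +0.032 V.

0.032 V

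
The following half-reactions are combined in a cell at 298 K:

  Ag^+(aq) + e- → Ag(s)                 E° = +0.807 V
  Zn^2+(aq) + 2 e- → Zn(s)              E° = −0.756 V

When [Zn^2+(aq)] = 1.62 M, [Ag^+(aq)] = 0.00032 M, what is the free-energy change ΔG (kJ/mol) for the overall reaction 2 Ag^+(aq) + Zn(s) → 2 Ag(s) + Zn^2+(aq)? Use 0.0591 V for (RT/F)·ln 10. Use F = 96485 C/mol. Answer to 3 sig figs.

−261 kJ/mol

The standard cell potential is +0.807 − (−0.756) = +1.563 V, with n = 2 electrons in the balanced equation.
Q = [Zn^2+(aq)] / [Ag^+(aq)]^2 = 1.58×10^7, so log Q = 7.199 and E = +1.563 − (0.0591/2)(7.199) = +1.3503 V.
ΔG = −nFE = −(2)(96485)(+1.3503) J/mol = −261 kJ/mol.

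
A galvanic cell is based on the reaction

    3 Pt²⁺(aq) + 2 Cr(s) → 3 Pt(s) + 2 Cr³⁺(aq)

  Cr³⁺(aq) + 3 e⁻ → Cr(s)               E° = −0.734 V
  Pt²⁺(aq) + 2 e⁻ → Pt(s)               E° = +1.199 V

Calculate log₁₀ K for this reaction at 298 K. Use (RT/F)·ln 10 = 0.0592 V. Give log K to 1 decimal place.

The Pt²⁺/Pt couple is reduced (cathode); E°cell = +1.199 − (−0.734) = +1.933 V with n = 6.
At equilibrium E = 0, so log K = nE°cell / 0.0592 = (6)(+1.933) / 0.0592 = 195.9.

log K = 195.9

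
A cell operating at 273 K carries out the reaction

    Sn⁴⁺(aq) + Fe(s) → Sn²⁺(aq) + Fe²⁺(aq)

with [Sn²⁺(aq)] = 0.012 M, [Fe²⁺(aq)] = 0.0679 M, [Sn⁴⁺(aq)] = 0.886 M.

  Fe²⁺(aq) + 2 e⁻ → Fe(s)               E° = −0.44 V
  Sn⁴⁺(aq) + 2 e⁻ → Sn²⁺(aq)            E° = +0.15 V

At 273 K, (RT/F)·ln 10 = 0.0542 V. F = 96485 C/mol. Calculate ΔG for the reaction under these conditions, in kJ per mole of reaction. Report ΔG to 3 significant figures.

With Sn⁴⁺/Sn²⁺ reduced at the cathode, E°cell = +0.15 − (−0.44) = +0.59 V and n = 2.
Here Q = ([Sn²⁺(aq)]·[Fe²⁺(aq)]) / [Sn⁴⁺(aq)] = 0.00092 (log Q = −3.036), giving E = +0.59 − (0.0542/2)·(−3.036) = +0.6723 V.
Then ΔG = −nFE = −2 × 96485 × +0.6723 J/mol = −130 kJ/mol.

−130 kJ/mol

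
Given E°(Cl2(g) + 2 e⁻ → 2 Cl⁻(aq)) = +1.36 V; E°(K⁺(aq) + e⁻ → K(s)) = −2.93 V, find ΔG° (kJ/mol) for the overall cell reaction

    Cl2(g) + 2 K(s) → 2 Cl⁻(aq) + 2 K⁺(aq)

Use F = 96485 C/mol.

−828 kJ/mol

In the reaction as written Cl2(g) is reduced, so the Cl₂/Cl⁻ couple is the cathode and K⁺/K is the anode.
E°cell = +1.36 − (−2.93) = +4.29 V; balancing electrons gives n = 2.
ΔG° = −nFE°cell = −(2)(96485)(+4.29) J/mol = −828 kJ/mol.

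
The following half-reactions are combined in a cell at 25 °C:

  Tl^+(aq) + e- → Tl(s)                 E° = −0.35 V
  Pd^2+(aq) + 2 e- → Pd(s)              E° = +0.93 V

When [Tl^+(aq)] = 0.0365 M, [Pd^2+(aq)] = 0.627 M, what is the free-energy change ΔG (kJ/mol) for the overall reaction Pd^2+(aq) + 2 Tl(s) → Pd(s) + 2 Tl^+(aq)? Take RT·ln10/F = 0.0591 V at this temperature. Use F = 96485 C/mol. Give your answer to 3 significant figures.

With Pd²⁺/Pd reduced at the cathode, E°cell = +0.93 − (−0.35) = +1.28 V and n = 2.
The reaction quotient is [Tl^+(aq)]^2 / [Pd^2+(aq)] = 0.00212; by Nernst, E = +1.28 − (0.0591/2)(−2.673) = +1.3590 V.
Then ΔG = −nFE = −2 × 96485 × +1.3590 J/mol = −262 kJ/mol.

−262 kJ/mol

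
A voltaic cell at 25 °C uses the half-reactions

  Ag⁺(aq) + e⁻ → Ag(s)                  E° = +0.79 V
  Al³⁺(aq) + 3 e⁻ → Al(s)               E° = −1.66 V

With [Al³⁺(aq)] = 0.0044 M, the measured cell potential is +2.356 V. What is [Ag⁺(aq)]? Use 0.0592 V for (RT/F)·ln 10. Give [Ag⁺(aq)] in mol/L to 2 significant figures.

0.0042 M

With Ag⁺/Ag at the cathode and Al³⁺/Al at the anode, E°cell = +0.79 − (−1.66) = +2.45 V (n = 3).
From the Nernst equation, log Q = n(E° − E)/0.0592 = 3·(+2.45 − (+2.356))/0.0592 = 4.764.
For 3 Ag⁺(aq) + Al(s) → 3 Ag(s) + Al³⁺(aq), the reaction quotient is Q = [Al³⁺(aq)] / [Ag⁺(aq)]^3.
Substituting the known concentrations and solving, log [Ag⁺(aq)] = −2.374 and [Ag⁺(aq)] = 0.0042 M.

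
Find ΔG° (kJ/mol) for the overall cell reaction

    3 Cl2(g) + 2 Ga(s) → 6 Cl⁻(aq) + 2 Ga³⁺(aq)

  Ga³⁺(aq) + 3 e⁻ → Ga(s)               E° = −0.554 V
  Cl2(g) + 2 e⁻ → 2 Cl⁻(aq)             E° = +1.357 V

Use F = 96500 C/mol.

−1106 kJ/mol

In the reaction as written Cl2(g) is reduced, so the Cl₂/Cl⁻ couple is the cathode and Ga³⁺/Ga is the anode.
E°cell = +1.357 − (−0.554) = +1.911 V; balancing electrons gives n = 6.
ΔG° = −nFE°cell = −(6)(96500)(+1.911) J/mol = −1106 kJ/mol.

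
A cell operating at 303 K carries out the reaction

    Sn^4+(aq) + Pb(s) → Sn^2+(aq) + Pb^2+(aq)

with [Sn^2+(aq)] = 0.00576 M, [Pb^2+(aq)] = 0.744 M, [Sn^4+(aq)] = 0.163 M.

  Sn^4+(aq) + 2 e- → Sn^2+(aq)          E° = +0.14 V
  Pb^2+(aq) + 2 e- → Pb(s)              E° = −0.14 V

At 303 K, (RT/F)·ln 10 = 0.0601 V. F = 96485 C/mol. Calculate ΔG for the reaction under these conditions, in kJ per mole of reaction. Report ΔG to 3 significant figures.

The standard cell potential is +0.14 − (−0.14) = +0.28 V, with n = 2 electrons in the balanced equation.
Q = ([Sn^2+(aq)]·[Pb^2+(aq)]) / [Sn^4+(aq)] = 0.0263, so log Q = −1.580 and E = +0.28 − (0.0601/2)(−1.580) = +0.3275 V.
ΔG = −nFE = −(2)(96485)(+0.3275) J/mol = −63.2 kJ/mol.

−63.2 kJ/mol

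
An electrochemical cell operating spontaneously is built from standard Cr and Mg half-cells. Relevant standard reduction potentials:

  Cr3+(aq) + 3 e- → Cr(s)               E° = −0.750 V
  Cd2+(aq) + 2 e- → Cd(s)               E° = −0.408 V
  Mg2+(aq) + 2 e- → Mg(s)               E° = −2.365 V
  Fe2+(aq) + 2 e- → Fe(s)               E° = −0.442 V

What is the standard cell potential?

The Cr³⁺/Cr couple has the higher E°, so Cr ion is reduced (cathode) and Mg is oxidized (anode).
E°cell = E°(cathode) − E°(anode) = −0.750 − (−2.365) = +1.615 V.

+1.615 V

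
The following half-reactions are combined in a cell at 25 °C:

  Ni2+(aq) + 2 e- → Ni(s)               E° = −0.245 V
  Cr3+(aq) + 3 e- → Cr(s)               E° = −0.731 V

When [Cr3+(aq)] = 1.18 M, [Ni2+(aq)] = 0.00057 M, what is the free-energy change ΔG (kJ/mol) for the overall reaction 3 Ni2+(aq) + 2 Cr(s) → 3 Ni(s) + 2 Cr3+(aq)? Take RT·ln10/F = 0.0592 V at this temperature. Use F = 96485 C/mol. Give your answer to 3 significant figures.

−225 kJ/mol

E°cell = −0.245 − (−0.731) = +0.486 V; the balanced reaction transfers n = 6 electrons.
The reaction quotient is [Cr3+(aq)]^2 / [Ni2+(aq)]^3 = 7.52×10^9; by Nernst, E = +0.486 − (0.0592/6)(9.876) = +0.3886 V.
Then ΔG = −nFE = −6 × 96485 × +0.3886 J/mol = −225 kJ/mol.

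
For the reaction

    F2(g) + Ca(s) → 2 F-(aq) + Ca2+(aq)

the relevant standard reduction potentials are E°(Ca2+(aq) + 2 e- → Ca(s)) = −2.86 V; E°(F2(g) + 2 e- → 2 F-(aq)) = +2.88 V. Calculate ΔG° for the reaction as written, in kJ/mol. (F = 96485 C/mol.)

In the reaction as written F2(g) is reduced, so the F₂/F⁻ couple is the cathode and Ca²⁺/Ca is the anode.
E°cell = +2.88 − (−2.86) = +5.74 V; balancing electrons gives n = 2.
ΔG° = −nFE°cell = −(2)(96485)(+5.74) J/mol = −1108 kJ/mol.

−1108 kJ/mol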